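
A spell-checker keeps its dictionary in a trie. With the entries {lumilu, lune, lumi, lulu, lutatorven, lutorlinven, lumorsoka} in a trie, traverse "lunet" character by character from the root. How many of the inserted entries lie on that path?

1

Walk "lunet" from the root; an end-of-word marker is hit whenever a stored word is a prefix of "lunet".
Prefixes of the query that are stored words: "lune"
Count: 1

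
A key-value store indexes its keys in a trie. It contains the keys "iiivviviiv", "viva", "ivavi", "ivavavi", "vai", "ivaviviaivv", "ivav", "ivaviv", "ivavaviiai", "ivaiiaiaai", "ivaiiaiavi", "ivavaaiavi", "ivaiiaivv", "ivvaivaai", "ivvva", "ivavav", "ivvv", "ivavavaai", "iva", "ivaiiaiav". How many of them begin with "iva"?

Traverse to the node for "iva", then collect every word in that subtree.
Matches: "iva", "ivaiiaiaai", "ivaiiaiav", "ivaiiaiavi", "ivaiiaivv", "ivav", "ivavaaiavi", "ivavav", "ivavavaai", "ivavavi", "ivavaviiai", "ivavi", "ivaviv", "ivaviviaivv"
Count: 14

14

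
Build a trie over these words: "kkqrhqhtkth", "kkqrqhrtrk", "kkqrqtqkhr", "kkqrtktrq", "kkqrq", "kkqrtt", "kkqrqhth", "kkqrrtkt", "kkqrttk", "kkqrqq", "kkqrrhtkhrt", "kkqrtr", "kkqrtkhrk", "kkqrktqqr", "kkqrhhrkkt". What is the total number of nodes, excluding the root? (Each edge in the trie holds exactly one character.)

Count nodes per top-level branch (shared prefixes stored once):
  'k'-branch (kkqrhhrkkt, kkqrhqhtkth, kkqrktqqr, kkqrq, kkqrqhrtrk, kkqrqhth, kkqrqq, kkqrqtqkhr, kkqrrhtkhrt, kkqrrtkt, kkqrtkhrk, kkqrtktrq, kkqrtr, kkqrtt, kkqrttk): 56 nodes
Sum: 56

56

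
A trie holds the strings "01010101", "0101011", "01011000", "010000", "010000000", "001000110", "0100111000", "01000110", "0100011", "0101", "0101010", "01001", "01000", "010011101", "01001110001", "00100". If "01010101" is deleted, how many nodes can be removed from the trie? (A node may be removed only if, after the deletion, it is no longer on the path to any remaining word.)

After clearing the end-marker at "01010101", prune upward until reaching a node still needed by another word.
The suffix "1" (1 node) is used only by "01010101"; "0101010" is itself a stored word, so pruning stops there.
Nodes removed: 1

1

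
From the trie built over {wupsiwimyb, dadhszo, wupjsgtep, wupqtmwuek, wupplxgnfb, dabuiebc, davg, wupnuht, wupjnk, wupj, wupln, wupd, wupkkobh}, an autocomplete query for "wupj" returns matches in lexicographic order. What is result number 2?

DFS of the "wupj" subtree visits, in order: "wupj", "wupjnk", "wupjsgtep"
Position 2: wupjnk

wupjnk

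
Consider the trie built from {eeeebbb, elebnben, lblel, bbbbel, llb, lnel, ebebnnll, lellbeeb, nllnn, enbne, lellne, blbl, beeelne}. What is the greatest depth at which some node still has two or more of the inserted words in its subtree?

4

The deepest shared node is where two words last agree before diverging.
"lellbeeb" and "lellne" agree on "lell" (4 characters) before diverging; nothing deeper is shared.
Longest shared-prefix length: 4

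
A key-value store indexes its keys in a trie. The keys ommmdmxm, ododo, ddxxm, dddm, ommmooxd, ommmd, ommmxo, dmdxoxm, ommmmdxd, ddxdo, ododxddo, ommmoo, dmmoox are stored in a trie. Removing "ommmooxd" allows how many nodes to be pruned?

2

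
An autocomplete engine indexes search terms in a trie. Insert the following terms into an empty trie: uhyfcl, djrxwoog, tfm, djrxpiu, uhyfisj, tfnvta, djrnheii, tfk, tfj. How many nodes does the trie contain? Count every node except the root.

Count nodes per top-level branch (shared prefixes stored once):
  'd'-branch (djrnheii, djrxpiu, djrxwoog): 16 nodes
  't'-branch (tfj, tfk, tfm, tfnvta): 9 nodes
  'u'-branch (uhyfcl, uhyfisj): 9 nodes
Sum: 34

34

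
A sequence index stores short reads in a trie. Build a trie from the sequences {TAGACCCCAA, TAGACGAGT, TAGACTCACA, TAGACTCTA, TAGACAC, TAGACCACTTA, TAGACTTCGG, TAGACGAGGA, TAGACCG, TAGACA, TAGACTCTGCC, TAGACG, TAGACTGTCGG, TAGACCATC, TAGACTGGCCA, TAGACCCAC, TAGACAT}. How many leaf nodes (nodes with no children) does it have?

A leaf is a node with no children — equivalently, the end of a word that is not a proper prefix of any other stored word.
Those words: "TAGACAC", "TAGACAT", "TAGACCACTTA", "TAGACCATC", "TAGACCCAC", "TAGACCCCAA", "TAGACCG", "TAGACGAGGA", "TAGACGAGT", "TAGACTCACA", "TAGACTCTA", "TAGACTCTGCC", "TAGACTGGCCA", "TAGACTGTCGG", "TAGACTTCGG"
Leaf count: 15

15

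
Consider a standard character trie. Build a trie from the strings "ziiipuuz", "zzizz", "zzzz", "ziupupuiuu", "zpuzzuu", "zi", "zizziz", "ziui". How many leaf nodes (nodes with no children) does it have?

7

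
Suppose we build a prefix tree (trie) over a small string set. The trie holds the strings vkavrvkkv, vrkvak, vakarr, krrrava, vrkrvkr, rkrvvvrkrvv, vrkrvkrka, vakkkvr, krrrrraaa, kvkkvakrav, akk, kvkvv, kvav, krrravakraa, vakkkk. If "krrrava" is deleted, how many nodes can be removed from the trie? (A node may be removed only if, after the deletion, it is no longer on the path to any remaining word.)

Walk "krrrava" from the leaf back toward the root, removing each node that no remaining word uses.
Every node on "krrrava" is still needed (e.g. by "krrravakraa"), so nothing is freed.
Nodes removed: 0

0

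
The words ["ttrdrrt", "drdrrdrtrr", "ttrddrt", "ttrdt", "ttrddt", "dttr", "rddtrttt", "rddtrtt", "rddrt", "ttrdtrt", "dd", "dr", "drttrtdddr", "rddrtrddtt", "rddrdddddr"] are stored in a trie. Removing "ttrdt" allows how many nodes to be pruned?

0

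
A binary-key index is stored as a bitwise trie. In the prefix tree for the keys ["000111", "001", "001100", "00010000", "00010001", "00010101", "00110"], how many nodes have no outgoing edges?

Leaves are exactly the stored words that no other stored word extends.
Those words: "00010000", "00010001", "00010101", "000111", "001100"
Leaf count: 5

5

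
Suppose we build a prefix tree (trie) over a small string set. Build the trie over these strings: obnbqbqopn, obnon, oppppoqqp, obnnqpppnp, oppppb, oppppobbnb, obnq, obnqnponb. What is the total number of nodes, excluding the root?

Trace insertions, counting only characters that open a new branch:
  "obnbqbqopn" → 10 new (o, b, n, b, q, b, q, o, p, n)
  "obnon" → prefix "obn" already present; 2 new (o, n)
  "oppppoqqp" → prefix "o" already present; 8 new (p, p, p, p, o, q, q, p)
  "obnnqpppnp" → prefix "obn" already present; 7 new (n, q, p, p, p, n, p)
  "oppppb" → prefix "opppp" already present; 1 new (b)
  "oppppobbnb" → prefix "oppppo" already present; 4 new (b, b, n, b)
  "obnq" → prefix "obn" already present; 1 new (q)
  "obnqnponb" → prefix "obnq" already present; 5 new (n, p, o, n, b)
Total nodes = 10 + 2 + 8 + 7 + 1 + 4 + 1 + 5 = 38

38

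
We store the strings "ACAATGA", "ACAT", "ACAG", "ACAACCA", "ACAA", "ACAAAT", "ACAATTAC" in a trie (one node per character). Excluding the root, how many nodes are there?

Trie structure (* marks end of a word):
(root)
└─ A
   └─ C
      └─ A
         ├─ A *
         │  ├─ A
         │  │  └─ T *
         │  ├─ C
         │  │  └─ C
         │  │     └─ A *
         │  └─ T
         │     ├─ G
         │     │  └─ A *
         │     └─ T
         │        └─ A
         │           └─ C *
         ├─ G *
         └─ T *
Counting every labelled node above: 17.

17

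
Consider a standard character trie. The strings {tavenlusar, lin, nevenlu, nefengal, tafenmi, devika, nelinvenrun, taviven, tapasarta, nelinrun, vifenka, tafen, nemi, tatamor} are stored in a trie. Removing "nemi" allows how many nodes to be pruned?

A node on "nemi"'s path can go only if nothing else ends at it or branches off below it.
The suffix "mi" (2 nodes) is used only by "nemi"; the node for "ne" still has the child "v", so pruning stops there.
Nodes removed: 2

2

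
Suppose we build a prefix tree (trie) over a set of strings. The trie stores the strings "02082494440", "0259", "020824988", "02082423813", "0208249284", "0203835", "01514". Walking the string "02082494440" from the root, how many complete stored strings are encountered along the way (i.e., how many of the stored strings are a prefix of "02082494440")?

1

Walk "02082494440" from the root; an end-of-word marker is hit whenever a stored word is a prefix of "02082494440".
Prefixes of the query that are stored words: "02082494440"
Count: 1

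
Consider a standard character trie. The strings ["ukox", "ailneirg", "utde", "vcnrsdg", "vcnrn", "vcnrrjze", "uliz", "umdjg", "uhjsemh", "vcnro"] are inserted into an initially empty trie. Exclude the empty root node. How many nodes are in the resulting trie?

Trace insertions, counting only characters that open a new branch:
  "ukox" → 4 new (u, k, o, x)
  "ailneirg" → 8 new (a, i, l, n, e, i, r, g)
  "utde" → prefix "u" already present; 3 new (t, d, e)
  "vcnrsdg" → 7 new (v, c, n, r, s, d, g)
  "vcnrn" → prefix "vcnr" already present; 1 new (n)
  "vcnrrjze" → prefix "vcnr" already present; 4 new (r, j, z, e)
  "uliz" → prefix "u" already present; 3 new (l, i, z)
  "umdjg" → prefix "u" already present; 4 new (m, d, j, g)
  "uhjsemh" → prefix "u" already present; 6 new (h, j, s, e, m, h)
  "vcnro" → prefix "vcnr" already present; 1 new (o)
Total nodes = 4 + 8 + 3 + 7 + 1 + 4 + 3 + 4 + 6 + 1 = 41

41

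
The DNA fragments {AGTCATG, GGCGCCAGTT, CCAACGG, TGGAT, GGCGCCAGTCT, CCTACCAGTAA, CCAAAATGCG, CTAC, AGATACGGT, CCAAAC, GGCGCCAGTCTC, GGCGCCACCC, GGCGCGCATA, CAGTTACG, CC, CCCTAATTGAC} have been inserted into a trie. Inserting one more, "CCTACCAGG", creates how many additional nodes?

1

The longest prefix of "CCTACCAGG" already in the trie is "CCTACCAG" (length 8).
So 9 − 8 = 1 new nodes.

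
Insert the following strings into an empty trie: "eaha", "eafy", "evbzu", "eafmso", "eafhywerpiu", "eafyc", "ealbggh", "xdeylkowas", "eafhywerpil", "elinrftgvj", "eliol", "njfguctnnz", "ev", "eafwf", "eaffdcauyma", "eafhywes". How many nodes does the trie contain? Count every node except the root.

Trace insertions, counting only characters that open a new branch:
  "eaha" → 4 new (e, a, h, a)
  "eafy" → prefix "ea" already present; 2 new (f, y)
  "evbzu" → prefix "e" already present; 4 new (v, b, z, u)
  "eafmso" → prefix "eaf" already present; 3 new (m, s, o)
  "eafhywerpiu" → prefix "eaf" already present; 8 new (h, y, w, e, r, p, i, u)
  "eafyc" → prefix "eafy" already present; 1 new (c)
  "ealbggh" → prefix "ea" already present; 5 new (l, b, g, g, h)
  "xdeylkowas" → 10 new (x, d, e, y, l, k, o, w, a, s)
  "eafhywerpil" → prefix "eafhywerpi" already present; 1 new (l)
  "elinrftgvj" → prefix "e" already present; 9 new (l, i, n, r, f, t, g, v, j)
  "eliol" → prefix "eli" already present; 2 new (o, l)
  "njfguctnnz" → 10 new (n, j, f, g, u, c, t, n, n, z)
  "ev" → prefix "ev" already present; 0 new (none)
  "eafwf" → prefix "eaf" already present; 2 new (w, f)
  "eaffdcauyma" → prefix "eaf" already present; 8 new (f, d, c, a, u, y, m, a)
  "eafhywes" → prefix "eafhywe" already present; 1 new (s)
Total nodes = 4 + 2 + 4 + 3 + 8 + 1 + 5 + 10 + 1 + 9 + 2 + 10 + 0 + 2 + 8 + 1 = 70

70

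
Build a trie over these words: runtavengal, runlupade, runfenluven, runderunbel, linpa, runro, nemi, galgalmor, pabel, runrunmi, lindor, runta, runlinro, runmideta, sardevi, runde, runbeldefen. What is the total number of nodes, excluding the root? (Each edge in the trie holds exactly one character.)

90

Count nodes per top-level branch (shared prefixes stored once):
  'g'-branch (galgalmor): 9 nodes
  'l'-branch (lindor, linpa): 8 nodes
  'n'-branch (nemi): 4 nodes
  'p'-branch (pabel): 5 nodes
  'r'-branch (runbeldefen, runde, runderunbel, runfenluven, runlinro, runlupade, runmideta, runro, runrunmi, runta, runtavengal): 57 nodes
  's'-branch (sardevi): 7 nodes
Sum: 90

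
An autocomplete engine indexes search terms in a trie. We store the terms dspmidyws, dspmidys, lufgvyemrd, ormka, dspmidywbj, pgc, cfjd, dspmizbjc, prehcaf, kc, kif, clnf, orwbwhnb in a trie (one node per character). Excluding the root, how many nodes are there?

57

Trace insertions, counting only characters that open a new branch:
  "dspmidyws" → 9 new (d, s, p, m, i, d, y, w, s)
  "dspmidys" → prefix "dspmidy" already present; 1 new (s)
  "lufgvyemrd" → 10 new (l, u, f, g, v, y, e, m, r, d)
  "ormka" → 5 new (o, r, m, k, a)
  "dspmidywbj" → prefix "dspmidyw" already present; 2 new (b, j)
  "pgc" → 3 new (p, g, c)
  "cfjd" → 4 new (c, f, j, d)
  "dspmizbjc" → prefix "dspmi" already present; 4 new (z, b, j, c)
  "prehcaf" → prefix "p" already present; 6 new (r, e, h, c, a, f)
  "kc" → 2 new (k, c)
  "kif" → prefix "k" already present; 2 new (i, f)
  "clnf" → prefix "c" already present; 3 new (l, n, f)
  "orwbwhnb" → prefix "or" already present; 6 new (w, b, w, h, n, b)
Total nodes = 9 + 1 + 10 + 5 + 2 + 3 + 4 + 4 + 6 + 2 + 2 + 3 + 6 = 57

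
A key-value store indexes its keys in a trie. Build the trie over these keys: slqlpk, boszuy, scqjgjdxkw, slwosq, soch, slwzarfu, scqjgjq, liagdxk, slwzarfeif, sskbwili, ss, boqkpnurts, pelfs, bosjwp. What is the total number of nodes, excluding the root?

67

Insert word by word; a character creates a node only if that edge doesn't already exist:
  "slqlpk" → 6 new (s, l, q, l, p, k)
  "boszuy" → 6 new (b, o, s, z, u, y)
  "scqjgjdxkw" → prefix "s" already present; 9 new (c, q, j, g, j, d, x, k, w)
  "slwosq" → prefix "sl" already present; 4 new (w, o, s, q)
  "soch" → prefix "s" already present; 3 new (o, c, h)
  "slwzarfu" → prefix "slw" already present; 5 new (z, a, r, f, u)
  "scqjgjq" → prefix "scqjgj" already present; 1 new (q)
  "liagdxk" → 7 new (l, i, a, g, d, x, k)
  "slwzarfeif" → prefix "slwzarf" already present; 3 new (e, i, f)
  "sskbwili" → prefix "s" already present; 7 new (s, k, b, w, i, l, i)
  "ss" → prefix "ss" already present; 0 new (none)
  "boqkpnurts" → prefix "bo" already present; 8 new (q, k, p, n, u, r, t, s)
  "pelfs" → 5 new (p, e, l, f, s)
  "bosjwp" → prefix "bos" already present; 3 new (j, w, p)
Total nodes = 6 + 6 + 9 + 4 + 3 + 5 + 1 + 7 + 3 + 7 + 0 + 8 + 5 + 3 = 67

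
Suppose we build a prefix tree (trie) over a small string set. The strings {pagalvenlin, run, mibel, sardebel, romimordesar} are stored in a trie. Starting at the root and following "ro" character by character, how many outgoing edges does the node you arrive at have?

1

Follow the path "ro" to its node, then look at its outgoing edges.
Distinct next characters after "ro": m.
That node has 1 child edge.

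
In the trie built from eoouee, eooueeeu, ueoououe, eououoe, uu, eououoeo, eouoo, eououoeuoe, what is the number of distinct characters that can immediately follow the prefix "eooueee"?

1

Walk "eooueee" from the root, arriving at one node.
Characters that immediately follow "eooueee" among the stored strings: {u}.
That node has 1 child edge.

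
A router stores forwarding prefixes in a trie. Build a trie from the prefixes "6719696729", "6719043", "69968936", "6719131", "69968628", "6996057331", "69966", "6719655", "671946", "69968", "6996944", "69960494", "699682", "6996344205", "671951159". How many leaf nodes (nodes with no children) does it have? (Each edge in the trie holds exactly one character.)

Leaves are exactly the stored words that no other stored word extends.
Those words: "6719043", "6719131", "671946", "671951159", "6719655", "6719696729", "69960494", "6996057331", "6996344205", "69966", "699682", "69968628", "69968936", "6996944"
Leaf count: 14

14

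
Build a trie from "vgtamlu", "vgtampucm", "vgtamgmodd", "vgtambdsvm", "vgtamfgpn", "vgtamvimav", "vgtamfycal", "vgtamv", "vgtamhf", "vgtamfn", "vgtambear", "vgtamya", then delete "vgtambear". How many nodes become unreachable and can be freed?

3

A node on "vgtambear"'s path can go only if nothing else ends at it or branches off below it.
The suffix "ear" (3 nodes) is used only by "vgtambear"; the node for "vgtamb" still has the child "d", so pruning stops there.
Nodes removed: 3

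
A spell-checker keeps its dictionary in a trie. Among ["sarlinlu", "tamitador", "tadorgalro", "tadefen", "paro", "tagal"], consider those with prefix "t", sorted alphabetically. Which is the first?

DFS of the "t" subtree visits, in order: "tadefen", "tadorgalro", "tagal", "tamitador"
Position 1: tadefen

tadefen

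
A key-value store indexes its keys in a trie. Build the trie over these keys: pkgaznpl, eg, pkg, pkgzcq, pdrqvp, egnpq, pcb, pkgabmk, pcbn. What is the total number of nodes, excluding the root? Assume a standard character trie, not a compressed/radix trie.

27

Trie structure (* marks end of a word):
(root)
├─ e
│  └─ g *
│     └─ n
│        └─ p
│           └─ q *
└─ p
   ├─ c
   │  └─ b *
   │     └─ n *
   ├─ d
   │  └─ r
   │     └─ q
   │        └─ v
   │           └─ p *
   └─ k
      └─ g *
         ├─ a
         │  ├─ b
         │  │  └─ m
         │  │     └─ k *
         │  └─ z
         │     └─ n
         │        └─ p
         │           └─ l *
         └─ z
            └─ c
               └─ q *
Counting every labelled node above: 27.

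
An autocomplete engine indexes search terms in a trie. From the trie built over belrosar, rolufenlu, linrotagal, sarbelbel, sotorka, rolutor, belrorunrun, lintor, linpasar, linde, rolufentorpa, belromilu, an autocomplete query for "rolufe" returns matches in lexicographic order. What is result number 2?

DFS of the "rolufe" subtree visits, in order: "rolufenlu", "rolufentorpa"
The 2nd is rolufentorpa.

rolufentorpa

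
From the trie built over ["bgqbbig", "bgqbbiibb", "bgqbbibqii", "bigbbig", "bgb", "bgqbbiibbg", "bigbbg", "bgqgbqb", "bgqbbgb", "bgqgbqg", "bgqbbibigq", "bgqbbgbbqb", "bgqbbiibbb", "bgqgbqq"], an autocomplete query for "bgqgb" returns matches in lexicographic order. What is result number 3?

DFS of the "bgqgb" subtree visits, in order: "bgqgbqb", "bgqgbqg", "bgqgbqq"
The 3rd is bgqgbqq.

bgqgbqq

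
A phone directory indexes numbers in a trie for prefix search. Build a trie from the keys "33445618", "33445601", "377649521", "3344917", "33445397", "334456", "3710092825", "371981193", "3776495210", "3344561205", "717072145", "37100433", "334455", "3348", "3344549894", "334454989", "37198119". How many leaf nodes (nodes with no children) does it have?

A leaf is a node with no children — equivalently, the end of a word that is not a proper prefix of any other stored word.
Those words: "33445397", "3344549894", "334455", "33445601", "3344561205", "33445618", "3344917", "3348", "37100433", "3710092825", "371981193", "3776495210", "717072145"
Leaf count: 13

13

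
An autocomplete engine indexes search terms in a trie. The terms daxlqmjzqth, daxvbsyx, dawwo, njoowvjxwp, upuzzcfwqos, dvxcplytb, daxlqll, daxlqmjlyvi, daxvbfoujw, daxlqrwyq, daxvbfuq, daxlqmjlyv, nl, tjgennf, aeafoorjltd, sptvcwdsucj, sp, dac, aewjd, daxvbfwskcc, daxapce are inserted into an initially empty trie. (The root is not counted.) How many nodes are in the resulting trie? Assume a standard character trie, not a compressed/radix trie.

For each word, the new-node count is its length minus the longest prefix already in the trie:
  "daxlqmjzqth" → 11 new (d, a, x, l, q, m, j, z, q, t, h)
  "daxvbsyx" → prefix "dax" already present; 5 new (v, b, s, y, x)
  "dawwo" → prefix "da" already present; 3 new (w, w, o)
  "njoowvjxwp" → 10 new (n, j, o, o, w, v, j, x, w, p)
  "upuzzcfwqos" → 11 new (u, p, u, z, z, c, f, w, q, o, s)
  "dvxcplytb" → prefix "d" already present; 8 new (v, x, c, p, l, y, t, b)
  "daxlqll" → prefix "daxlq" already present; 2 new (l, l)
  "daxlqmjlyvi" → prefix "daxlqmj" already present; 4 new (l, y, v, i)
  "daxvbfoujw" → prefix "daxvb" already present; 5 new (f, o, u, j, w)
  "daxlqrwyq" → prefix "daxlq" already present; 4 new (r, w, y, q)
  "daxvbfuq" → prefix "daxvbf" already present; 2 new (u, q)
  "daxlqmjlyv" → prefix "daxlqmjlyv" already present; 0 new (none)
  "nl" → prefix "n" already present; 1 new (l)
  "tjgennf" → 7 new (t, j, g, e, n, n, f)
  "aeafoorjltd" → 11 new (a, e, a, f, o, o, r, j, l, t, d)
  "sptvcwdsucj" → 11 new (s, p, t, v, c, w, d, s, u, c, j)
  "sp" → prefix "sp" already present; 0 new (none)
  "dac" → prefix "da" already present; 1 new (c)
  "aewjd" → prefix "ae" already present; 3 new (w, j, d)
  "daxvbfwskcc" → prefix "daxvbf" already present; 5 new (w, s, k, c, c)
  "daxapce" → prefix "dax" already present; 4 new (a, p, c, e)
Total nodes = 11 + 5 + 3 + 10 + 11 + 8 + 2 + 4 + 5 + 4 + 2 + 0 + 1 + 7 + 11 + 11 + 0 + 1 + 3 + 5 + 4 = 108

108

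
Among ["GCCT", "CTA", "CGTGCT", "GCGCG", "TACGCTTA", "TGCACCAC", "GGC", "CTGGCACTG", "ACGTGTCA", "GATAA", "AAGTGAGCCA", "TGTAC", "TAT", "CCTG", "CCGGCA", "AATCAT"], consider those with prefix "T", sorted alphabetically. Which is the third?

TGCACCAC

Filter for "T…" and sort: "TACGCTTA", "TAT", "TGCACCAC", "TGTAC"
Position 3: TGCACCAC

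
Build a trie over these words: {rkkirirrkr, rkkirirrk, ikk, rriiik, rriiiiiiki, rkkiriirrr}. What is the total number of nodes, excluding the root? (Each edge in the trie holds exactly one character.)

27

Trace insertions, counting only characters that open a new branch:
  "rkkirirrkr" → 10 new (r, k, k, i, r, i, r, r, k, r)
  "rkkirirrk" → prefix "rkkirirrk" already present; 0 new (none)
  "ikk" → 3 new (i, k, k)
  "rriiik" → prefix "r" already present; 5 new (r, i, i, i, k)
  "rriiiiiiki" → prefix "rriii" already present; 5 new (i, i, i, k, i)
  "rkkiriirrr" → prefix "rkkiri" already present; 4 new (i, r, r, r)
Total nodes = 10 + 0 + 3 + 5 + 5 + 4 = 27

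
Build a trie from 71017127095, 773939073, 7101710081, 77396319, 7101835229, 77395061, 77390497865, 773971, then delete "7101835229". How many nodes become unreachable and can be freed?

After clearing the end-marker at "7101835229", prune upward until reaching a node still needed by another word.
The suffix "835229" (6 nodes) is used only by "7101835229"; the node for "7101" still has the child "7", so pruning stops there.
Nodes removed: 6

6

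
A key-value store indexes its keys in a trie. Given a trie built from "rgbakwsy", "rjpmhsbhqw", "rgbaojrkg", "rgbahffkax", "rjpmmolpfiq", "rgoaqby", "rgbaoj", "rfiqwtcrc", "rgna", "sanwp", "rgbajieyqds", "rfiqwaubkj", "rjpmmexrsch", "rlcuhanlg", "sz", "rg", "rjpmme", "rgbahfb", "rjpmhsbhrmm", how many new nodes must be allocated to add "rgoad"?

1

Walking "rgoad" from the root, the first 4 characters ("rgoa") follow existing edges; "d" is the first miss.
Each of the 1 remaining characters creates one node.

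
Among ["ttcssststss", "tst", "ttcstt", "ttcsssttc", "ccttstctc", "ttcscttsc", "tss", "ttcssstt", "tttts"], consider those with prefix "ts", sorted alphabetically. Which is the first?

tss

DFS of the "ts" subtree visits, in order: "tss", "tst"
The 1st is tss.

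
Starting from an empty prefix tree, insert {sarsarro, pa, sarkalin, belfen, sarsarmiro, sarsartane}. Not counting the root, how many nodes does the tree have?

29

Trie structure (* marks end of a word):
(root)
├─ b
│  └─ e
│     └─ l
│        └─ f
│           └─ e
│              └─ n *
├─ p
│  └─ a *
└─ s
   └─ a
      └─ r
         ├─ k
         │  └─ a
         │     └─ l
         │        └─ i
         │           └─ n *
         └─ s
            └─ a
               └─ r
                  ├─ m
                  │  └─ i
                  │     └─ r
                  │        └─ o *
                  ├─ r
                  │  └─ o *
                  └─ t
                     └─ a
                        └─ n
                           └─ e *
Counting every labelled node above: 29.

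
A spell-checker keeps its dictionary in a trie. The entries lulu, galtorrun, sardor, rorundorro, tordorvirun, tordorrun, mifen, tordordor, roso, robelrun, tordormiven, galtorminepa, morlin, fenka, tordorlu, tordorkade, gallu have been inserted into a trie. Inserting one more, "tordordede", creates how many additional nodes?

3

Walking "tordordede" from the root, the first 7 characters ("tordord") follow existing edges; "e" is the first miss.
Each of the 3 remaining characters creates one node.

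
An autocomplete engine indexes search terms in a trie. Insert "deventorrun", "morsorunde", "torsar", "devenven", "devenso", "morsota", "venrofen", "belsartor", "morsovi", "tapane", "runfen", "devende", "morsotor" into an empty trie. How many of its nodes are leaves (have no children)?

13

A leaf is a node with no children — equivalently, the end of a word that is not a proper prefix of any other stored word.
Those words: "belsartor", "devende", "devenso", "deventorrun", "devenven", "morsorunde", "morsota", "morsotor", "morsovi", "runfen", "tapane", "torsar", "venrofen"
Leaf count: 13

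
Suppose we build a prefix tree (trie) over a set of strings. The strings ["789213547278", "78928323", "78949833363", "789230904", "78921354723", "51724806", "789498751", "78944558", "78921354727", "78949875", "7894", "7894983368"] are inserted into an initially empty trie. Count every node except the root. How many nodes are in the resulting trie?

47

For each word, the new-node count is its length minus the longest prefix already in the trie:
  "789213547278" → 12 new (7, 8, 9, 2, 1, 3, 5, 4, 7, 2, 7, 8)
  "78928323" → prefix "7892" already present; 4 new (8, 3, 2, 3)
  "78949833363" → prefix "789" already present; 8 new (4, 9, 8, 3, 3, 3, 6, 3)
  "789230904" → prefix "7892" already present; 5 new (3, 0, 9, 0, 4)
  "78921354723" → prefix "7892135472" already present; 1 new (3)
  "51724806" → 8 new (5, 1, 7, 2, 4, 8, 0, 6)
  "789498751" → prefix "789498" already present; 3 new (7, 5, 1)
  "78944558" → prefix "7894" already present; 4 new (4, 5, 5, 8)
  "78921354727" → prefix "78921354727" already present; 0 new (none)
  "78949875" → prefix "78949875" already present; 0 new (none)
  "7894" → prefix "7894" already present; 0 new (none)
  "7894983368" → prefix "78949833" already present; 2 new (6, 8)
Total nodes = 12 + 4 + 8 + 5 + 1 + 8 + 3 + 4 + 0 + 0 + 0 + 2 = 47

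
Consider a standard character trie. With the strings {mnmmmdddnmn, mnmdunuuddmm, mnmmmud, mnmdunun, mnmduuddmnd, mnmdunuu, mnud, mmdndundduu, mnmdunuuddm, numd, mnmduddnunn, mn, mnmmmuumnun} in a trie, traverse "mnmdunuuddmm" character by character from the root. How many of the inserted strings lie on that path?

Check each prefix of "mnmdunuuddmm" against the stored set — each match is an end-marker on the path.
Prefixes of the query that are stored words: "mn", "mnmdunuu", "mnmdunuuddm", "mnmdunuuddmm"
Count: 4

4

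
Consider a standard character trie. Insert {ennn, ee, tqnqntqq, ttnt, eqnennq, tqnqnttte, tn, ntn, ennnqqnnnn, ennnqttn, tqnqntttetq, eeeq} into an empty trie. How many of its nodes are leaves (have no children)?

Leaves are exactly the stored words that no other stored word extends.
Those words: "eeeq", "ennnqqnnnn", "ennnqttn", "eqnennq", "ntn", "tn", "tqnqntqq", "tqnqntttetq", "ttnt"
Leaf count: 9

9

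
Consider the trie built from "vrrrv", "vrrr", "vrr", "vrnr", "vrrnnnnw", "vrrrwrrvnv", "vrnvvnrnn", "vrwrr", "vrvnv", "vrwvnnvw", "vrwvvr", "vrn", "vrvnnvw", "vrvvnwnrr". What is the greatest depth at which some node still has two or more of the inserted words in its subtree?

4

Equivalently: take the maximum, over all pairs, of their longest common prefix length.
"vrrr" and "vrrrv" agree on "vrrr" (4 characters) before diverging; nothing deeper is shared.
Longest shared-prefix length: 4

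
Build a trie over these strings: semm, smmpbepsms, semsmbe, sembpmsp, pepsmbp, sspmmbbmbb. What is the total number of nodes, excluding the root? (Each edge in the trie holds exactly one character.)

38

Trie structure (* marks end of a word):
(root)
├─ p
│  └─ e
│     └─ p
│        └─ s
│           └─ m
│              └─ b
│                 └─ p *
└─ s
   ├─ e
   │  └─ m
   │     ├─ b
   │     │  └─ p
   │     │     └─ m
   │     │        └─ s
   │     │           └─ p *
   │     ├─ m *
   │     └─ s
   │        └─ m
   │           └─ b
   │              └─ e *
   ├─ m
   │  └─ m
   │     └─ p
   │        └─ b
   │           └─ e
   │              └─ p
   │                 └─ s
   │                    └─ m
   │                       └─ s *
   └─ s
      └─ p
         └─ m
            └─ m
               └─ b
                  └─ b
                     └─ m
                        └─ b
                           └─ b *
Counting every labelled node above: 38.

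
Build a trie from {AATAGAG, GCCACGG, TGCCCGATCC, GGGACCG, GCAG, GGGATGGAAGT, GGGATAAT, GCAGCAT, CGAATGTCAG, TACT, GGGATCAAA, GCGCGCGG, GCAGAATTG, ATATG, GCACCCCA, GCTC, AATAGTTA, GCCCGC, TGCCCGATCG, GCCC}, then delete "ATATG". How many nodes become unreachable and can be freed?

4

A node on "ATATG"'s path can go only if nothing else ends at it or branches off below it.
The suffix "TATG" (4 nodes) is used only by "ATATG"; the node for "A" still has the child "A", so pruning stops there.
Nodes removed: 4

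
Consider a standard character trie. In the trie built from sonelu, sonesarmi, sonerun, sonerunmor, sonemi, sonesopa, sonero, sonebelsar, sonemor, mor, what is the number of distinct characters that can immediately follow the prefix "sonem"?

Walk "sonem" from the root, arriving at one node.
Characters that immediately follow "sonem" among the stored strings: {i, o}.
That node has 2 child edges.

2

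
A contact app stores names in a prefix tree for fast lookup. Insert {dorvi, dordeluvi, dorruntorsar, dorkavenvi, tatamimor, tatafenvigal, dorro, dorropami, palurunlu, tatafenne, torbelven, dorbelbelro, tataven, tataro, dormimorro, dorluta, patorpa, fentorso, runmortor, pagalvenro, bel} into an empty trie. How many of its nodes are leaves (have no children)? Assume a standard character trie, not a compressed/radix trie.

A leaf is a node with no children — equivalently, the end of a word that is not a proper prefix of any other stored word.
Those words: "bel", "dorbelbelro", "dordeluvi", "dorkavenvi", "dorluta", "dormimorro", "dorropami", "dorruntorsar", "dorvi", "fentorso", "pagalvenro", "palurunlu", "patorpa", "runmortor", "tatafenne", "tatafenvigal", "tatamimor", "tataro", "tataven", "torbelven"
Leaf count: 20

20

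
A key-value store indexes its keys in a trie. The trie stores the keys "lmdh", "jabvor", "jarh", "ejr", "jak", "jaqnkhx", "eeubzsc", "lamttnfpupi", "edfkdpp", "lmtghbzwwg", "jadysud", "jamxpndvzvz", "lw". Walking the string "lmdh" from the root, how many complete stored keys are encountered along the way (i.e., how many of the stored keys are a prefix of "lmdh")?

Traverse "lmdh" character by character; count nodes along the way that are marked as word ends.
Prefixes of the query that are stored words: "lmdh"
Count: 1

1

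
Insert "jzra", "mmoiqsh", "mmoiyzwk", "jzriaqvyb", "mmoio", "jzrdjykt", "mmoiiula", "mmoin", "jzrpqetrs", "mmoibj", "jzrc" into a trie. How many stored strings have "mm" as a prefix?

6

Filter for entries beginning with "mm":
Matches: "mmoibj", "mmoiiula", "mmoin", "mmoio", "mmoiqsh", "mmoiyzwk"
Count: 6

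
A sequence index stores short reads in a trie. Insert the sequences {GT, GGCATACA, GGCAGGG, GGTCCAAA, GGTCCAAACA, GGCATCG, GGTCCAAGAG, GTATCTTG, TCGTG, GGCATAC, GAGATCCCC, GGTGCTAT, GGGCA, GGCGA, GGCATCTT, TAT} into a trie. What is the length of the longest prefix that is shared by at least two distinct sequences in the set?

8

Look for the deepest trie node that still has at least two words in its subtree.
"GGTCCAAA" and "GGTCCAAACA" agree on "GGTCCAAA" (8 characters) before diverging; nothing deeper is shared.
Longest shared-prefix length: 8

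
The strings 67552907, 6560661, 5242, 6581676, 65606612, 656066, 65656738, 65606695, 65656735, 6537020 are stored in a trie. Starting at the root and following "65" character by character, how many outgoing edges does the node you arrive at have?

Follow the path "65" to its node, then look at its outgoing edges.
Characters that immediately follow "65" among the stored strings: {3, 6, 8}.
That node has 3 child edges.

3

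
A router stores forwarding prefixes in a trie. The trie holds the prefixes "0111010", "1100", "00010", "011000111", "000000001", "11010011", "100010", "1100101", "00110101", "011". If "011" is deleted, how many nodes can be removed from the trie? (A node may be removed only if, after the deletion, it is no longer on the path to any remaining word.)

0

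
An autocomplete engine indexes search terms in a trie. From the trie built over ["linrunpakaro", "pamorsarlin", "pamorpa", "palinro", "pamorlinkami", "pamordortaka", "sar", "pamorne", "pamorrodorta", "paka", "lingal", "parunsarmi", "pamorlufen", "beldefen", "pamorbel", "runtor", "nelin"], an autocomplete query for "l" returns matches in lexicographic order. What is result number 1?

lingal

Words with prefix "l", in lexicographic order: "lingal", "linrunpakaro"
The 1st is lingal.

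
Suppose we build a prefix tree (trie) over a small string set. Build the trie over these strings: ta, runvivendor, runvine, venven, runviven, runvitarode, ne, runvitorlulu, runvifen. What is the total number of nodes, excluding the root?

38

Insert word by word; a character creates a node only if that edge doesn't already exist:
  "ta" → 2 new (t, a)
  "runvivendor" → 11 new (r, u, n, v, i, v, e, n, d, o, r)
  "runvine" → prefix "runvi" already present; 2 new (n, e)
  "venven" → 6 new (v, e, n, v, e, n)
  "runviven" → prefix "runviven" already present; 0 new (none)
  "runvitarode" → prefix "runvi" already present; 6 new (t, a, r, o, d, e)
  "ne" → 2 new (n, e)
  "runvitorlulu" → prefix "runvit" already present; 6 new (o, r, l, u, l, u)
  "runvifen" → prefix "runvi" already present; 3 new (f, e, n)
Total nodes = 2 + 11 + 2 + 6 + 0 + 6 + 2 + 6 + 3 = 38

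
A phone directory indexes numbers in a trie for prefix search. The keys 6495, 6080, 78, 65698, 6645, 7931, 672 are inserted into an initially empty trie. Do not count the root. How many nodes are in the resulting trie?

21

Count nodes per top-level branch (shared prefixes stored once):
  '6'-branch (6080, 6495, 65698, 6645, 672): 16 nodes
  '7'-branch (78, 7931): 5 nodes
Sum: 21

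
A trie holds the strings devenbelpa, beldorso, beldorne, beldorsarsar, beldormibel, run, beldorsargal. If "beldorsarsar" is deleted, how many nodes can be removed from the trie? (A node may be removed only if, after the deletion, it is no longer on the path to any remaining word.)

A node on "beldorsarsar"'s path can go only if nothing else ends at it or branches off below it.
The suffix "sar" (3 nodes) is used only by "beldorsarsar"; the node for "beldorsar" still has the child "g", so pruning stops there.
Nodes removed: 3

3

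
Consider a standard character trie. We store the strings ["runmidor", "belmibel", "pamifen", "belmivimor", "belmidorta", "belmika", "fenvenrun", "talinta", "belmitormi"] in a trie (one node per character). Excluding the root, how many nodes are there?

56

Count nodes per top-level branch (shared prefixes stored once):
  'b'-branch (belmibel, belmidorta, belmika, belmitormi, belmivimor): 25 nodes
  'f'-branch (fenvenrun): 9 nodes
  'p'-branch (pamifen): 7 nodes
  'r'-branch (runmidor): 8 nodes
  't'-branch (talinta): 7 nodes
Sum: 56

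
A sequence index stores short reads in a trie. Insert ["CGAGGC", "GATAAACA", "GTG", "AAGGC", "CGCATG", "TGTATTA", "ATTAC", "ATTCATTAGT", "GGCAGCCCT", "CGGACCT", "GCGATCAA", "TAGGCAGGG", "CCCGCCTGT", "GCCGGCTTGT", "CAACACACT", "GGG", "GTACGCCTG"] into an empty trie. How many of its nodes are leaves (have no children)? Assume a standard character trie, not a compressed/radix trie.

Leaves are exactly the stored words that no other stored word extends.
Those words: "AAGGC", "ATTAC", "ATTCATTAGT", "CAACACACT", "CCCGCCTGT", "CGAGGC", "CGCATG", "CGGACCT", "GATAAACA", "GCCGGCTTGT", "GCGATCAA", "GGCAGCCCT", "GGG", "GTACGCCTG", "GTG", "TAGGCAGGG", "TGTATTA"
Leaf count: 17

17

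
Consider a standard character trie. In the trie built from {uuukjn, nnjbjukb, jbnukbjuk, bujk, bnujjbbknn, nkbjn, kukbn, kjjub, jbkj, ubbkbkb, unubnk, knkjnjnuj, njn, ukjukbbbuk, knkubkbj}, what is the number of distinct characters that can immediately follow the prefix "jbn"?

1

The children of the "jbn" node are the distinct next characters among strings starting with "jbn".
Characters that immediately follow "jbn" among the stored strings: {u}.
That node has 1 child edge.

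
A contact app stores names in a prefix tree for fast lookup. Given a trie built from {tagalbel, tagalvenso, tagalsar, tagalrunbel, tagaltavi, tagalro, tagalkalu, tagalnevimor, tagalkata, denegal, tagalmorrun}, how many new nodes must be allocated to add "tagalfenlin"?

6

The longest prefix of "tagalfenlin" already in the trie is "tagal" (length 5).
Each of the 6 remaining characters creates one node.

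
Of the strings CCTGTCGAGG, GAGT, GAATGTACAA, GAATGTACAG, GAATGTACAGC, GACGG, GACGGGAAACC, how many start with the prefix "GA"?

Traverse to the node for "GA", then collect every word in that subtree.
Matches: "GAATGTACAA", "GAATGTACAG", "GAATGTACAGC", "GACGG", "GACGGGAAACC", "GAGT"
Count: 6

6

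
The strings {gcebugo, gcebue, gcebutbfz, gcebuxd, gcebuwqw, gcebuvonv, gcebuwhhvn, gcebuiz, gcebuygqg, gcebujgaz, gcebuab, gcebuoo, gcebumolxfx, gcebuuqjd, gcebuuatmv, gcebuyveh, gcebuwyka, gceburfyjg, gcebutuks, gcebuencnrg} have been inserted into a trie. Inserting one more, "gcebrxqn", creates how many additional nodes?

4

"gceb" is already a path in the trie; the remaining "rxqn" must be added.
New nodes needed: |"gcebrxqn"| − 4 = 8 − 4 = 4.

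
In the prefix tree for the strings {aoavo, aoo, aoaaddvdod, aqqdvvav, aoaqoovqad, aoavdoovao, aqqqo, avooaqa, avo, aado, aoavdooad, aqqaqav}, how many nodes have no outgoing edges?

11

A leaf is a node with no children — equivalently, the end of a word that is not a proper prefix of any other stored word.
Those words: "aado", "aoaaddvdod", "aoaqoovqad", "aoavdooad", "aoavdoovao", "aoavo", "aoo", "aqqaqav", "aqqdvvav", "aqqqo", "avooaqa"
Leaf count: 11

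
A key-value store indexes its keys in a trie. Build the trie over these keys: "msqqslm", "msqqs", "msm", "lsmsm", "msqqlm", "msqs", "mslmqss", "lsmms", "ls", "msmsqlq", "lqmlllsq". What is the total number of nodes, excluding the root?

34

Insert word by word; a character creates a node only if that edge doesn't already exist:
  "msqqslm" → 7 new (m, s, q, q, s, l, m)
  "msqqs" → prefix "msqqs" already present; 0 new (none)
  "msm" → prefix "ms" already present; 1 new (m)
  "lsmsm" → 5 new (l, s, m, s, m)
  "msqqlm" → prefix "msqq" already present; 2 new (l, m)
  "msqs" → prefix "msq" already present; 1 new (s)
  "mslmqss" → prefix "ms" already present; 5 new (l, m, q, s, s)
  "lsmms" → prefix "lsm" already present; 2 new (m, s)
  "ls" → prefix "ls" already present; 0 new (none)
  "msmsqlq" → prefix "msm" already present; 4 new (s, q, l, q)
  "lqmlllsq" → prefix "l" already present; 7 new (q, m, l, l, l, s, q)
Total nodes = 7 + 0 + 1 + 5 + 2 + 1 + 5 + 2 + 0 + 4 + 7 = 34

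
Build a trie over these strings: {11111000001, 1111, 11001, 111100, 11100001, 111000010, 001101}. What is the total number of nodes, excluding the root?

Insert word by word; a character creates a node only if that edge doesn't already exist:
  "11111000001" → 11 new (1, 1, 1, 1, 1, 0, 0, 0, 0, 0, 1)
  "1111" → prefix "1111" already present; 0 new (none)
  "11001" → prefix "11" already present; 3 new (0, 0, 1)
  "111100" → prefix "1111" already present; 2 new (0, 0)
  "11100001" → prefix "111" already present; 5 new (0, 0, 0, 0, 1)
  "111000010" → prefix "11100001" already present; 1 new (0)
  "001101" → 6 new (0, 0, 1, 1, 0, 1)
Total nodes = 11 + 0 + 3 + 2 + 5 + 1 + 6 = 28

28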